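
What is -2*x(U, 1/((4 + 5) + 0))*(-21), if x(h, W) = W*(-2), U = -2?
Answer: -28/3 ≈ -9.3333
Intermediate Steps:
x(h, W) = -2*W
-2*x(U, 1/((4 + 5) + 0))*(-21) = -(-4)/((4 + 5) + 0)*(-21) = -(-4)/(9 + 0)*(-21) = -(-4)/9*(-21) = -2*(-2/9)*(-21) = (4/9)*(-21) = -28/3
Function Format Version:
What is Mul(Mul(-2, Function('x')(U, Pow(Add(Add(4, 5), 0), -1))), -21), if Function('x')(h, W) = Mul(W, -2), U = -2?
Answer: Rational(-28, 3) ≈ -9.3333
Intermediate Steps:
Function('x')(h, W) = Mul(-2, W)
Mul(Mul(-2, Function('x')(U, Pow(Add(Add(4, 5), 0), -1))), -21) = Mul(Mul(-2, Mul(-2, Pow(Add(Add(4, 5), 0), -1))), -21) = Mul(Mul(-2, Mul(-2, Pow(Add(9, 0), -1))), -21) = Mul(Mul(-2, Mul(-2, Pow(9, -1))), -21) = Mul(Mul(-2, Mul(-2, Rational(1, 9))), -21) = Mul(Mul(-2, Rational(-2, 9)), -21) = Mul(Rational(4, 9), -21) = Rational(-28, 3)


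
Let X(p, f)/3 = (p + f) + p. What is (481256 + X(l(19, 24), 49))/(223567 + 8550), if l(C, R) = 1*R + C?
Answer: 481661/232117 ≈ 2.0751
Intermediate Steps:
l(C, R) = C + R (l(C, R) = R + C = C + R)
X(p, f) = 3*f + 6*p (X(p, f) = 3*((p + f) + p) = 3*((f + p) + p) = 3*(f + 2*p) = 3*f + 6*p)
(481256 + X(l(19, 24), 49))/(223567 + 8550) = (481256 + (3*49 + 6*(19 + 24)))/(223567 + 8550) = (481256 + (147 + 6*43))/232117 = (481256 + (147 + 258))*(1/232117) = (481256 + 405)*(1/232117) = 481661*(1/232117) = 481661/232117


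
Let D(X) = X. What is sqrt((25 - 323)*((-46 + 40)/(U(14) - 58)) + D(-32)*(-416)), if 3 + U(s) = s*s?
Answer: 2*sqrt(749545)/15 ≈ 115.44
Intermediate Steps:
U(s) = -3 + s**2 (U(s) = -3 + s*s = -3 + s**2)
sqrt((25 - 323)*((-46 + 40)/(U(14) - 58)) + D(-32)*(-416)) = sqrt((25 - 323)*((-46 + 40)/((-3 + 14**2) - 58)) - 32*(-416)) = sqrt(-(-1788)/((-3 + 196) - 58) + 13312) = sqrt(-(-1788)/(193 - 58) + 13312) = sqrt(-(-1788)/135 + 13312) = sqrt(-298*(-2/45) + 13312) = sqrt(596/45 + 13312) = sqrt(599636/45) = 2*sqrt(749545)/15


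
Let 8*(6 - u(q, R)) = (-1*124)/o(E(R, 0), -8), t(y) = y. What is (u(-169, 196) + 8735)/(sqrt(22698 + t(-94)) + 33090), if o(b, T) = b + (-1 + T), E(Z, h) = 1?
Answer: 330486375/1251343424 - 19975*sqrt(5651)/1251343424 ≈ 0.26291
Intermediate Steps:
o(b, T) = -1 + T + b
u(q, R) = 65/16 (u(q, R) = 6 - (-1*124)/(8*(-1 - 8 + 1)) = 6 - (-31)/(2*(-8)) = 6 - (-31)*(-1)/(2*8) = 6 - 1/8*31/2 = 6 - 31/16 = 65/16)
(u(-169, 196) + 8735)/(sqrt(22698 + t(-94)) + 33090) = (65/16 + 8735)/(sqrt(22698 - 94) + 33090) = 139825/(16*(sqrt(22604) + 33090)) = 139825/(16*(2*sqrt(5651) + 33090)) = 139825/(16*(33090 + 2*sqrt(5651)))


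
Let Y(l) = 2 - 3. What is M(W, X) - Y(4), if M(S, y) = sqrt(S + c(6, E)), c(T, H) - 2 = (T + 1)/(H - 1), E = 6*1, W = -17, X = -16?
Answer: 1 + 2*I*sqrt(85)/5 ≈ 1.0 + 3.6878*I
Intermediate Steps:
Y(l) = -1
E = 6
c(T, H) = 2 + (1 + T)/(-1 + H) (c(T, H) = 2 + (T + 1)/(H - 1) = 2 + (1 + T)/(-1 + H))
M(S, y) = sqrt(17/5 + S) (M(S, y) = sqrt(S + (-1 + 6 + 2*6)/(-1 + 6)) = sqrt(S + (-1 + 6 + 12)/5) = sqrt(S + (1/5)*17) = sqrt(S + 17/5) = sqrt(17/5 + S))
M(W, X) - Y(4) = sqrt(85 + 25*(-17))/5 - 1*(-1) = sqrt(85 - 425)/5 + 1 = sqrt(-340)/5 + 1 = (2*I*sqrt(85))/5 + 1 = 2*I*sqrt(85)/5 + 1 = 1 + 2*I*sqrt(85)/5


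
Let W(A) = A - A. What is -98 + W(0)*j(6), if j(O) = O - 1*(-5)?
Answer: -98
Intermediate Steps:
W(A) = 0
j(O) = 5 + O (j(O) = O + 5 = 5 + O)
-98 + W(0)*j(6) = -98 + 0*(5 + 6) = -98 + 0*11 = -98 + 0 = -98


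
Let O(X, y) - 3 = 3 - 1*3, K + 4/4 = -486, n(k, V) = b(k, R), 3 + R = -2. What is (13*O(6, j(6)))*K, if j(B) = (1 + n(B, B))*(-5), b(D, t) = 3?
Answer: -18993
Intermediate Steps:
R = -5 (R = -3 - 2 = -5)
n(k, V) = 3
K = -487 (K = -1 - 486 = -487)
j(B) = -20 (j(B) = (1 + 3)*(-5) = 4*(-5) = -20)
O(X, y) = 3 (O(X, y) = 3 + (3 - 1*3) = 3 + (3 - 3) = 3 + 0 = 3)
(13*O(6, j(6)))*K = (13*3)*(-487) = 39*(-487) = -18993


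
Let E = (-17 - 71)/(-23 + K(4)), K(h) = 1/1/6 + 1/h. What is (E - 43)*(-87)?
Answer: 220023/67 ≈ 3283.9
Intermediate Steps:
K(h) = 6 + 1/h (K(h) = 1/(⅙) + 1/h = 1*6 + 1/h = 6 + 1/h)
E = 352/67 (E = (-17 - 71)/(-23 + (6 + 1/4)) = -88/(-23 + (6 + ¼)) = -88/(-23 + 25/4) = -88/(-67/4) = -88*(-4/67) = 352/67 ≈ 5.2537)
(E - 43)*(-87) = (352/67 - 43)*(-87) = -2529/67*(-87) = 220023/67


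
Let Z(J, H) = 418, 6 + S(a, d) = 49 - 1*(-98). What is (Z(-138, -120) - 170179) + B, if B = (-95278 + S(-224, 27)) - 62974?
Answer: -327872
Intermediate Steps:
S(a, d) = 141 (S(a, d) = -6 + (49 - 1*(-98)) = -6 + (49 + 98) = -6 + 147 = 141)
B = -158111 (B = (-95278 + 141) - 62974 = -95137 - 62974 = -158111)
(Z(-138, -120) - 170179) + B = (418 - 170179) - 158111 = -169761 - 158111 = -327872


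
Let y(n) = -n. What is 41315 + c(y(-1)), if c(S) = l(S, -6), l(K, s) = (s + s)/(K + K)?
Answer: 41309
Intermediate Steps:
l(K, s) = s/K (l(K, s) = (2*s)/((2*K)) = (2*s)*(1/(2*K)) = s/K)
c(S) = -6/S
41315 + c(y(-1)) = 41315 - 6/((-1*(-1))) = 41315 - 6/1 = 41315 - 6*1 = 41315 - 6 = 41309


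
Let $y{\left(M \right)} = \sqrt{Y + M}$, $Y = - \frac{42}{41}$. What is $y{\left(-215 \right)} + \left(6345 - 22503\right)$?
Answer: $-16158 + \frac{i \sqrt{363137}}{41} \approx -16158.0 + 14.698 i$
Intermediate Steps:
$Y = - \frac{42}{41}$ ($Y = \left(-42\right) \frac{1}{41} = - \frac{42}{41} \approx -1.0244$)
$y{\left(M \right)} = \sqrt{- \frac{42}{41} + M}$
$y{\left(-215 \right)} + \left(6345 - 22503\right) = \frac{\sqrt{-1722 + 1681 \left(-215\right)}}{41} + \left(6345 - 22503\right) = \frac{\sqrt{-1722 - 361415}}{41} + \left(6345 - 22503\right) = \frac{\sqrt{-363137}}{41} - 16158 = \frac{i \sqrt{363137}}{41} - 16158 = -16158 + \frac{i \sqrt{363137}}{41}$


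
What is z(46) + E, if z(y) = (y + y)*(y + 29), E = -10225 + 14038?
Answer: 10713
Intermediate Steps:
E = 3813
z(y) = 2*y*(29 + y) (z(y) = (2*y)*(29 + y) = 2*y*(29 + y))
z(46) + E = 2*46*(29 + 46) + 3813 = 2*46*75 + 3813 = 6900 + 3813 = 10713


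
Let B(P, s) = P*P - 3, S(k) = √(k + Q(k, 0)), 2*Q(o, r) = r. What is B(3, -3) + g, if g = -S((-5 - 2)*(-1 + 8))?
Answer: 6 - 7*I ≈ 6.0 - 7.0*I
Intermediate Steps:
Q(o, r) = r/2
S(k) = √k (S(k) = √(k + (½)*0) = √(k + 0) = √k)
B(P, s) = -3 + P² (B(P, s) = P² - 3 = -3 + P²)
g = -7*I (g = -√((-5 - 2)*(-1 + 8)) = -√(-7*7) = -√(-49) = -7*I ≈ -7.0*I)
B(3, -3) + g = (-3 + 3²) - 7*I = (-3 + 9) - 7*I = 6 - 7*I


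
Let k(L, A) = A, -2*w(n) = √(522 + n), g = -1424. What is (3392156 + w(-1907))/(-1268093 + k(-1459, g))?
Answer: -3392156/1269517 + I*√1385/2539034 ≈ -2.672 + 1.4657e-5*I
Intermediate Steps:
w(n) = -√(522 + n)/2
(3392156 + w(-1907))/(-1268093 + k(-1459, g)) = (3392156 - √(522 - 1907)/2)/(-1268093 - 1424) = (3392156 - I*√1385/2)/(-1269517) = (3392156 - I*√1385/2)*(-1/1269517) = -3392156/1269517 + I*√1385/2539034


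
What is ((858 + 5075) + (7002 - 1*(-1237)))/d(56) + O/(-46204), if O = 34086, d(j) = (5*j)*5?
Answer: 18971334/2021425 ≈ 9.3851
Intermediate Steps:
d(j) = 25*j
((858 + 5075) + (7002 - 1*(-1237)))/d(56) + O/(-46204) = ((858 + 5075) + (7002 - 1*(-1237)))/((25*56)) + 34086/(-46204) = (5933 + (7002 + 1237))/1400 + 34086*(-1/46204) = (5933 + 8239)*(1/1400) - 17043/23102 = 14172*(1/1400) - 17043/23102 = 3543/350 - 17043/23102 = 18971334/2021425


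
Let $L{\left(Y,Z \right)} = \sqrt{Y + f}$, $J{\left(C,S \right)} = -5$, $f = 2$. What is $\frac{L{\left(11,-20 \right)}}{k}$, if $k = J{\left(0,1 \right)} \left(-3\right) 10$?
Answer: $\frac{\sqrt{13}}{150} \approx 0.024037$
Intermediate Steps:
$k = 150$ ($k = \left(-5\right) \left(-3\right) 10 = 15 \cdot 10 = 150$)
$L{\left(Y,Z \right)} = \sqrt{2 + Y}$ ($L{\left(Y,Z \right)} = \sqrt{Y + 2} = \sqrt{2 + Y}$)
$\frac{L{\left(11,-20 \right)}}{k} = \frac{\sqrt{2 + 11}}{150} = \sqrt{13} \cdot \frac{1}{150} = \frac{\sqrt{13}}{150}$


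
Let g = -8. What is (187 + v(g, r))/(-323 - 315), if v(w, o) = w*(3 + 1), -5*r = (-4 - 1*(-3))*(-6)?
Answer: -155/638 ≈ -0.24295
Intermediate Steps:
r = -6/5 (r = -(-4 - 1*(-3))*(-6)/5 = -(-4 + 3)*(-6)/5 = -(-1)*(-6)/5 = -1/5*6 = -6/5 ≈ -1.2000)
v(w, o) = 4*w (v(w, o) = w*4 = 4*w)
(187 + v(g, r))/(-323 - 315) = (187 + 4*(-8))/(-323 - 315) = (187 - 32)/(-638) = 155*(-1/638) = -155/638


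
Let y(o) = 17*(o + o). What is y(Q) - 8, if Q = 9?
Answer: 298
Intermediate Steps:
y(o) = 34*o (y(o) = 17*(2*o) = 34*o)
y(Q) - 8 = 34*9 - 8 = 306 - 8 = 298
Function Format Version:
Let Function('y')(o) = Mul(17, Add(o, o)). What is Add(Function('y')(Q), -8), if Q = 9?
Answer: 298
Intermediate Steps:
Function('y')(o) = Mul(34, o) (Function('y')(o) = Mul(17, Mul(2, o)) = Mul(34, o))
Add(Function('y')(Q), -8) = Add(Mul(34, 9), -8) = Add(306, -8) = 298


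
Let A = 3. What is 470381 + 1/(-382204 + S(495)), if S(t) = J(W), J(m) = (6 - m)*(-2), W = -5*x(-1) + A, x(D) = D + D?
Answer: 179774914389/382190 ≈ 4.7038e+5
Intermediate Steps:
x(D) = 2*D
W = 13 (W = -10*(-1) + 3 = -5*(-2) + 3 = 10 + 3 = 13)
J(m) = -12 + 2*m
S(t) = 14 (S(t) = -12 + 2*13 = -12 + 26 = 14)
470381 + 1/(-382204 + S(495)) = 470381 + 1/(-382204 + 14) = 470381 + 1/(-382190) = 470381 - 1/382190 = 179774914389/382190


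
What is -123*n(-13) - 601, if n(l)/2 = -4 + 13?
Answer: -2815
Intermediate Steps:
n(l) = 18 (n(l) = 2*(-4 + 13) = 2*9 = 18)
-123*n(-13) - 601 = -123*18 - 601 = -2214 - 601 = -2815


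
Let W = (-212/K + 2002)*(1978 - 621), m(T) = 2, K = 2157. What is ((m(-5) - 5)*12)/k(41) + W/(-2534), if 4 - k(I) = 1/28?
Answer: -109322052443/101118003 ≈ -1081.1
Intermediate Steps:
W = 5859664414/2157 (W = (-212/2157 + 2002)*(1978 - 621) = (-212*1/2157 + 2002)*1357 = (-212/2157 + 2002)*1357 = (4318102/2157)*1357 = 5859664414/2157 ≈ 2.7166e+6)
k(I) = 111/28 (k(I) = 4 - 1/28 = 111/28)
((m(-5) - 5)*12)/k(41) + W/(-2534) = ((2 - 5)*12)/(111/28) + (5859664414/2157)/(-2534) = -3*12*(28/111) + (5859664414/2157)*(-1/2534) = -36*28/111 - 2929832207/2732919 = -336/37 - 2929832207/2732919 = -109322052443/101118003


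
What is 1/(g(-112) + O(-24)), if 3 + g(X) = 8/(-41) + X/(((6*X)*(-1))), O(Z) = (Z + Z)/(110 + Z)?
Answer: -10578/41465 ≈ -0.25511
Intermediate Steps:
O(Z) = 2*Z/(110 + Z) (O(Z) = (2*Z)/(110 + Z) = 2*Z/(110 + Z))
g(X) = -827/246 (g(X) = -3 + (8/(-41) + X/(((6*X)*(-1)))) = -3 + (8*(-1/41) + X/((-6*X))) = -3 + (-8/41 + X*(-1/(6*X))) = -3 + (-8/41 - ⅙) = -3 - 89/246 = -827/246)
1/(g(-112) + O(-24)) = 1/(-827/246 + 2*(-24)/(110 - 24)) = 1/(-827/246 + 2*(-24)/86) = 1/(-827/246 + 2*(-24)*(1/86)) = 1/(-827/246 - 24/43) = 1/(-41465/10578) = -10578/41465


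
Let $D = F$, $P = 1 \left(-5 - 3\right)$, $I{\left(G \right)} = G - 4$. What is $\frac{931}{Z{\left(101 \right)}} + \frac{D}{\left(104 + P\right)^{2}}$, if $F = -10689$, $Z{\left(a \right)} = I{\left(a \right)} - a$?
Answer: $- \frac{718571}{3072} \approx -233.91$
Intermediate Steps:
$I{\left(G \right)} = -4 + G$ ($I{\left(G \right)} = G - 4 = -4 + G$)
$Z{\left(a \right)} = -4$ ($Z{\left(a \right)} = \left(-4 + a\right) - a = -4$)
$P = -8$ ($P = 1 \left(-8\right) = -8$)
$D = -10689$
$\frac{931}{Z{\left(101 \right)}} + \frac{D}{\left(104 + P\right)^{2}} = \frac{931}{-4} - \frac{10689}{\left(104 - 8\right)^{2}} = 931 \left(- \frac{1}{4}\right) - \frac{10689}{96^{2}} = - \frac{931}{4} - \frac{10689}{9216} = - \frac{931}{4} - \frac{3563}{3072} = - \frac{718571}{3072}$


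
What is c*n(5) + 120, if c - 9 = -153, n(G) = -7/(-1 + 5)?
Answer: 372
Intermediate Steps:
n(G) = -7/4
c = -144 (c = 9 - 153 = -144)
c*n(5) + 120 = -144*(-7/4) + 120 = 252 + 120 = 372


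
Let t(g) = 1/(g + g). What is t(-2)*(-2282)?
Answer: 1141/2 ≈ 570.50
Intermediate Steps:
t(g) = 1/(2*g)
t(-2)*(-2282) = ((1/2)/(-2))*(-2282) = ((1/2)*(-1/2))*(-2282) = -1/4*(-2282) = 1141/2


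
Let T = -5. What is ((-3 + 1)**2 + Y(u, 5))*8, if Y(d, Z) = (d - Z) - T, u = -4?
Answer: 0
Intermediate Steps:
Y(d, Z) = 5 + d - Z (Y(d, Z) = (d - Z) - 1*(-5) = (d - Z) + 5 = 5 + d - Z)
((-3 + 1)**2 + Y(u, 5))*8 = ((-3 + 1)**2 + (5 - 4 - 1*5))*8 = ((-2)**2 + (5 - 4 - 5))*8 = (4 - 4)*8 = 0*8 = 0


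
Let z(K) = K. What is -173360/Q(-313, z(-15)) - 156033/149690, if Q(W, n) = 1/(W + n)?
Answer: 8511684599167/149690 ≈ 5.6862e+7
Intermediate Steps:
-173360/Q(-313, z(-15)) - 156033/149690 = -173360/(1/(-313 - 15)) - 156033/149690 = -173360/(1/(-328)) - 156033*1/149690 = -173360/(-1/328) - 156033/149690 = -173360*(-328) - 156033/149690 = 56862080 - 156033/149690 = 8511684599167/149690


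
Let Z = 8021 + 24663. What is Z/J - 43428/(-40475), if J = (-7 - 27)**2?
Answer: 343271917/11697275 ≈ 29.346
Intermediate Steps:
J = 1156 (J = (-34)**2 = 1156)
Z = 32684
Z/J - 43428/(-40475) = 32684/1156 - 43428/(-40475) = 32684*(1/1156) - 43428*(-1/40475) = 8171/289 + 43428/40475 = 343271917/11697275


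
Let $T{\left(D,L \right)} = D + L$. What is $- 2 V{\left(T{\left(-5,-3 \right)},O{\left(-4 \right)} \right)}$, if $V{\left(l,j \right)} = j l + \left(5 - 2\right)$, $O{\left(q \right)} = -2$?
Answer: $-38$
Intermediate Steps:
$V{\left(l,j \right)} = 3 + j l$ ($V{\left(l,j \right)} = j l + \left(5 - 2\right) = j l + 3 = 3 + j l$)
$- 2 V{\left(T{\left(-5,-3 \right)},O{\left(-4 \right)} \right)} = - 2 \left(3 - 2 \left(-5 - 3\right)\right) = - 2 \left(3 - -16\right) = - 2 \left(3 + 16\right) = \left(-2\right) 19 = -38$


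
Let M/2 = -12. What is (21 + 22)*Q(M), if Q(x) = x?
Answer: -1032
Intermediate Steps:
M = -24 (M = 2*(-12) = -24)
(21 + 22)*Q(M) = (21 + 22)*(-24) = 43*(-24) = -1032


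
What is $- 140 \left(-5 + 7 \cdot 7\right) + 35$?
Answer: $-6125$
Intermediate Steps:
$- 140 \left(-5 + 7 \cdot 7\right) + 35 = - 140 \left(-5 + 49\right) + 35 = \left(-140\right) 44 + 35 = -6160 + 35 = -6125$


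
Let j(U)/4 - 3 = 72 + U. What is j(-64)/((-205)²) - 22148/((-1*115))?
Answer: 186154952/966575 ≈ 192.59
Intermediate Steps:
j(U) = 300 + 4*U (j(U) = 12 + 4*(72 + U) = 12 + (288 + 4*U) = 300 + 4*U)
j(-64)/((-205)²) - 22148/((-1*115)) = (300 + 4*(-64))/((-205)²) - 22148/((-1*115)) = (300 - 256)/42025 - 22148/(-115) = 44*(1/42025) - 22148*(-1/115) = 44/42025 + 22148/115 = 186154952/966575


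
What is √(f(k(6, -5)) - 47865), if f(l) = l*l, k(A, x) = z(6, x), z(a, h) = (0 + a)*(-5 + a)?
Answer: I*√47829 ≈ 218.7*I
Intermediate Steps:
z(a, h) = a*(-5 + a)
k(A, x) = 6 (k(A, x) = 6*(-5 + 6) = 6*1 = 6)
f(l) = l²
√(f(k(6, -5)) - 47865) = √(6² - 47865) = √(36 - 47865) = √(-47829) = I*√47829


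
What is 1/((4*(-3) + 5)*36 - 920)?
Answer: -1/1172 ≈ -0.00085324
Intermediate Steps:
1/((4*(-3) + 5)*36 - 920) = 1/((-12 + 5)*36 - 920) = 1/(-7*36 - 920) = 1/(-252 - 920) = 1/(-1172) = -1/1172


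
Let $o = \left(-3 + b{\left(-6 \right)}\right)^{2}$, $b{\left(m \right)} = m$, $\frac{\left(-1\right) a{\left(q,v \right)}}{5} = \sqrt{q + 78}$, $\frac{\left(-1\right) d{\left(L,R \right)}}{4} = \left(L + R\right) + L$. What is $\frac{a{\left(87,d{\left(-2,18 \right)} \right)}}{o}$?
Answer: $- \frac{5 \sqrt{165}}{81} \approx -0.79292$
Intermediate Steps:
$d{\left(L,R \right)} = - 8 L - 4 R$ ($d{\left(L,R \right)} = - 4 \left(\left(L + R\right) + L\right) = - 4 \left(R + 2 L\right) = - 8 L - 4 R$)
$a{\left(q,v \right)} = - 5 \sqrt{78 + q}$ ($a{\left(q,v \right)} = - 5 \sqrt{q + 78} = - 5 \sqrt{78 + q}$)
$o = 81$ ($o = \left(-3 - 6\right)^{2} = \left(-9\right)^{2} = 81$)
$\frac{a{\left(87,d{\left(-2,18 \right)} \right)}}{o} = \frac{\left(-5\right) \sqrt{78 + 87}}{81} = - 5 \sqrt{165} \cdot \frac{1}{81} = - \frac{5 \sqrt{165}}{81}$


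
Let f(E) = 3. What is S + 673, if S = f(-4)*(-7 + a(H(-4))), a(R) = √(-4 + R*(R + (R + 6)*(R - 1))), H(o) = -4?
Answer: 652 + 6*√13 ≈ 673.63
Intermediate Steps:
a(R) = √(-4 + R*(R + (-1 + R)*(6 + R))) (a(R) = √(-4 + R*(R + (6 + R)*(-1 + R))) = √(-4 + R*(R + (-1 + R)*(6 + R))))
S = -21 + 6*√13 (S = 3*(-7 + √(-4 + (-4)³ - 6*(-4) + 6*(-4)²)) = 3*(-7 + √(-4 - 64 + 24 + 6*16)) = 3*(-7 + √(-4 - 64 + 24 + 96)) = 3*(-7 + √52) = 3*(-7 + 2*√13) = -21 + 6*√13 ≈ 0.63331)
S + 673 = (-21 + 6*√13) + 673 = 652 + 6*√13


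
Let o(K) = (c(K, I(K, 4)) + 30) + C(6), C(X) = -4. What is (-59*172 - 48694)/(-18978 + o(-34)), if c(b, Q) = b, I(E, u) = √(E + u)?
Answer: 29421/9493 ≈ 3.0992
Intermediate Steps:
o(K) = 26 + K (o(K) = (K + 30) - 4 = (30 + K) - 4 = 26 + K)
(-59*172 - 48694)/(-18978 + o(-34)) = (-59*172 - 48694)/(-18978 + (26 - 34)) = (-10148 - 48694)/(-18978 - 8) = -58842/(-18986) = -58842*(-1/18986) = 29421/9493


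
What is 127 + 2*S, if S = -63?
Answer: 1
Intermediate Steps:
127 + 2*S = 127 + 2*(-63) = 127 - 126 = 1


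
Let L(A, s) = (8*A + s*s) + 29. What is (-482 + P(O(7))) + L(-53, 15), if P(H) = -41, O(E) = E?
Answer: -693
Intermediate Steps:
L(A, s) = 29 + s² + 8*A (L(A, s) = (8*A + s²) + 29 = (s² + 8*A) + 29 = 29 + s² + 8*A)
(-482 + P(O(7))) + L(-53, 15) = (-482 - 41) + (29 + 15² + 8*(-53)) = -523 + (29 + 225 - 424) = -523 - 170 = -693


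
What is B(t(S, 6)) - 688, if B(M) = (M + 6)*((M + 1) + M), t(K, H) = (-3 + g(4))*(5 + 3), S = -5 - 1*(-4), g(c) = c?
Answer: -450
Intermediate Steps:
S = -1 (S = -5 + 4 = -1)
t(K, H) = 8 (t(K, H) = (-3 + 4)*(5 + 3) = 1*8 = 8)
B(M) = (1 + 2*M)*(6 + M) (B(M) = (6 + M)*((1 + M) + M) = (6 + M)*(1 + 2*M) = (1 + 2*M)*(6 + M))
B(t(S, 6)) - 688 = (6 + 2*8**2 + 13*8) - 688 = (6 + 2*64 + 104) - 688 = (6 + 128 + 104) - 688 = 238 - 688 = -450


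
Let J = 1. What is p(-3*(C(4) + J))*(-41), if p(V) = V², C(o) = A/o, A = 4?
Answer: -1476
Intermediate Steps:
C(o) = 4/o
p(-3*(C(4) + J))*(-41) = (-3*(4/4 + 1))²*(-41) = (-3*(4*(¼) + 1))²*(-41) = (-3*(1 + 1))²*(-41) = (-3*2)²*(-41) = (-6)²*(-41) = 36*(-41) = -1476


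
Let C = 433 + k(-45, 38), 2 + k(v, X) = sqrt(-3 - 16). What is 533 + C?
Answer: 964 + I*sqrt(19) ≈ 964.0 + 4.3589*I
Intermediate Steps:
k(v, X) = -2 + I*sqrt(19) (k(v, X) = -2 + sqrt(-3 - 16) = -2 + sqrt(-19) = -2 + I*sqrt(19))
C = 431 + I*sqrt(19) (C = 433 + (-2 + I*sqrt(19)) = 431 + I*sqrt(19) ≈ 431.0 + 4.3589*I)
533 + C = 533 + (431 + I*sqrt(19)) = 964 + I*sqrt(19)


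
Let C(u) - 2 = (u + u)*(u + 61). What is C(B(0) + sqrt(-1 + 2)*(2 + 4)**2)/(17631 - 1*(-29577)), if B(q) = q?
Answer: 499/3372 ≈ 0.14798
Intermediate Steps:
C(u) = 2 + 2*u*(61 + u) (C(u) = 2 + (u + u)*(u + 61) = 2 + (2*u)*(61 + u) = 2 + 2*u*(61 + u))
C(B(0) + sqrt(-1 + 2)*(2 + 4)**2)/(17631 - 1*(-29577)) = (2 + 2*(0 + sqrt(-1 + 2)*(2 + 4)**2)**2 + 122*(0 + sqrt(-1 + 2)*(2 + 4)**2))/(17631 - 1*(-29577)) = (2 + 2*(0 + sqrt(1)*6**2)**2 + 122*(0 + sqrt(1)*6**2))/(17631 + 29577) = (2 + 2*(0 + 1*36)**2 + 122*(0 + 1*36))/47208 = (2 + 2*(0 + 36)**2 + 122*(0 + 36))*(1/47208) = (2 + 2*36**2 + 122*36)*(1/47208) = (2 + 2*1296 + 4392)*(1/47208) = (2 + 2592 + 4392)*(1/47208) = 6986*(1/47208) = 499/3372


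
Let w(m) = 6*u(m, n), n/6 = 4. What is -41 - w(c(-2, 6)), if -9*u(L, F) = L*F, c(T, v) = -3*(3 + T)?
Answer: -89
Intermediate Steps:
n = 24 (n = 6*4 = 24)
c(T, v) = -9 - 3*T
u(L, F) = -F*L/9 (u(L, F) = -L*F/9 = -F*L/9)
w(m) = -16*m (w(m) = 6*(-⅑*24*m) = 6*(-8*m/3) = -16*m)
-41 - w(c(-2, 6)) = -41 - (-16)*(-9 - 3*(-2)) = -41 - (-16)*(-9 + 6) = -41 - (-16)*(-3) = -41 - 1*48 = -41 - 48 = -89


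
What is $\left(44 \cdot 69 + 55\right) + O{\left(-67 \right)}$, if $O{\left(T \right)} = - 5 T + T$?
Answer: $3359$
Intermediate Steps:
$O{\left(T \right)} = - 4 T$
$\left(44 \cdot 69 + 55\right) + O{\left(-67 \right)} = \left(44 \cdot 69 + 55\right) - -268 = \left(3036 + 55\right) + 268 = 3091 + 268 = 3359$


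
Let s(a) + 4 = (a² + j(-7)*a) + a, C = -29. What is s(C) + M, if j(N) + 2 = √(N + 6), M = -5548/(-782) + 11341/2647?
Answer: 908067191/1034977 - 29*I ≈ 877.38 - 29.0*I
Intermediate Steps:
M = 11777109/1034977 (M = -5548*(-1/782) + 11341*(1/2647) = 2774/391 + 11341/2647 = 11777109/1034977 ≈ 11.379)
j(N) = -2 + √(6 + N) (j(N) = -2 + √(N + 6) = -2 + √(6 + N))
s(a) = -4 + a + a² + a*(-2 + I) (s(a) = -4 + ((a² + (-2 + √(6 - 7))*a) + a) = -4 + ((a² + (-2 + √(-1))*a) + a) = -4 + ((a² + (-2 + I)*a) + a) = -4 + ((a² + a*(-2 + I)) + a) = -4 + (a + a² + a*(-2 + I)) = -4 + a + a² + a*(-2 + I))
s(C) + M = (-4 + (-29)² - 29*(-1 + I)) + 11777109/1034977 = (-4 + 841 + (29 - 29*I)) + 11777109/1034977 = (866 - 29*I) + 11777109/1034977 = 908067191/1034977 - 29*I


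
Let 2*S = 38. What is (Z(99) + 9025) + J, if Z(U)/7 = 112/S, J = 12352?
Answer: 406947/19 ≈ 21418.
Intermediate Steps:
S = 19 (S = (½)*38 = 19)
Z(U) = 784/19 (Z(U) = 7*(112/19) = 784/19)
(Z(99) + 9025) + J = (784/19 + 9025) + 12352 = 172259/19 + 12352 = 406947/19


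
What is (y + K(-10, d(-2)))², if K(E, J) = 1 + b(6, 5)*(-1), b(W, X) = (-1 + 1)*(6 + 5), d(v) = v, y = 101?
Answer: 10404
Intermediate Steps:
b(W, X) = 0 (b(W, X) = 0*11 = 0)
K(E, J) = 1 (K(E, J) = 1 + 0*(-1) = 1 + 0 = 1)
(y + K(-10, d(-2)))² = (101 + 1)² = 102² = 10404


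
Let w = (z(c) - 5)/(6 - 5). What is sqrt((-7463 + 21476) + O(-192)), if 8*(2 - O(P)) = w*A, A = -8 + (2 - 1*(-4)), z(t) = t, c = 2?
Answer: sqrt(56057)/2 ≈ 118.38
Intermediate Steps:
A = -2 (A = -8 + (2 + 4) = -8 + 6 = -2)
w = -3 (w = (2 - 5)/(6 - 5) = -3/1 = -3*1 = -3)
O(P) = 5/4 (O(P) = 2 - (-3)*(-2)/8 = 2 - 1/8*6 = 2 - 3/4 = 5/4)
sqrt((-7463 + 21476) + O(-192)) = sqrt((-7463 + 21476) + 5/4) = sqrt(14013 + 5/4) = sqrt(56057/4) = sqrt(56057)/2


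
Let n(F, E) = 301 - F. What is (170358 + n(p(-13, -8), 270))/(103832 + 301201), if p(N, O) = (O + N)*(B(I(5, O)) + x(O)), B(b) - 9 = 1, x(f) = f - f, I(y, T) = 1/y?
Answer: 170869/405033 ≈ 0.42186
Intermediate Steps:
x(f) = 0
B(b) = 10 (B(b) = 9 + 1 = 10)
p(N, O) = 10*N + 10*O (p(N, O) = (O + N)*(10 + 0) = (N + O)*10 = 10*N + 10*O)
(170358 + n(p(-13, -8), 270))/(103832 + 301201) = (170358 + (301 - (10*(-13) + 10*(-8))))/(103832 + 301201) = (170358 + (301 - (-130 - 80)))/405033 = (170358 + (301 - 1*(-210)))*(1/405033) = (170358 + (301 + 210))*(1/405033) = (170358 + 511)*(1/405033) = 170869*(1/405033) = 170869/405033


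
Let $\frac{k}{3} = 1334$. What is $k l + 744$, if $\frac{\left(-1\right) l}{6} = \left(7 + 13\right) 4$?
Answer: $-1920216$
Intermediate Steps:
$k = 4002$ ($k = 3 \cdot 1334 = 4002$)
$l = -480$ ($l = - 6 \left(7 + 13\right) 4 = - 6 \cdot 20 \cdot 4 = \left(-6\right) 80 = -480$)
$k l + 744 = 4002 \left(-480\right) + 744 = -1920960 + 744 = -1920216$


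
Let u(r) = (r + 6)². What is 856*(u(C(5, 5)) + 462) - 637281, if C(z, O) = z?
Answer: -138233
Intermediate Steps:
u(r) = (6 + r)²
856*(u(C(5, 5)) + 462) - 637281 = 856*((6 + 5)² + 462) - 637281 = 856*(11² + 462) - 637281 = 856*(121 + 462) - 637281 = 856*583 - 637281 = 499048 - 637281 = -138233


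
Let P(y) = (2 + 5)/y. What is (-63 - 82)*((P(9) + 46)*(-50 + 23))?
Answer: 183135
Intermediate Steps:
P(y) = 7/y
(-63 - 82)*((P(9) + 46)*(-50 + 23)) = (-63 - 82)*((7/9 + 46)*(-50 + 23)) = -145*(7*(⅑) + 46)*(-27) = -145*(7/9 + 46)*(-27) = -61045*(-27)/9 = -145*(-1263) = 183135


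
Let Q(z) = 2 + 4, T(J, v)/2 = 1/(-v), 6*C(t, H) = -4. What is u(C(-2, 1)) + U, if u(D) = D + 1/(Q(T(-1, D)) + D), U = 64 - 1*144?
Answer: -3863/48 ≈ -80.479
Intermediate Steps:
C(t, H) = -⅔ (C(t, H) = (⅙)*(-4) = -⅔)
T(J, v) = -2/v (T(J, v) = 2/((-v)) = 2*(-1/v) = -2/v)
Q(z) = 6
U = -80 (U = 64 - 144 = -80)
u(D) = D + 1/(6 + D)
u(C(-2, 1)) + U = (1 + (-⅔)² + 6*(-⅔))/(6 - ⅔) - 80 = (1 + 4/9 - 4)/(16/3) - 80 = (3/16)*(-23/9) - 80 = -23/48 - 80 = -3863/48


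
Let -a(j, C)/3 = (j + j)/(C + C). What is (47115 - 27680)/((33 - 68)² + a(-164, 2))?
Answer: 19435/1471 ≈ 13.212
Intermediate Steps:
a(j, C) = -3*j/C (a(j, C) = -3*(j + j)/(C + C) = -3*2*j/(2*C) = -3*2*j*1/(2*C) = -3*j/C)
(47115 - 27680)/((33 - 68)² + a(-164, 2)) = (47115 - 27680)/((33 - 68)² - 3*(-164)/2) = 19435/((-35)² - 3*(-164)*½) = 19435/(1225 + 246) = 19435/1471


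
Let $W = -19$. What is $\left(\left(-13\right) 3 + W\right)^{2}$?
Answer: $3364$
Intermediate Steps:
$\left(\left(-13\right) 3 + W\right)^{2} = \left(\left(-13\right) 3 - 19\right)^{2} = \left(-39 - 19\right)^{2} = \left(-58\right)^{2} = 3364$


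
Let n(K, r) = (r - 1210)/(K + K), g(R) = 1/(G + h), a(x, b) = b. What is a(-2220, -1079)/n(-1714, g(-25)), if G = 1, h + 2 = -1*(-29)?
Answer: -103566736/33879 ≈ -3057.0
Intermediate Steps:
h = 27 (h = -2 - 1*(-29) = -2 + 29 = 27)
g(R) = 1/28 (g(R) = 1/(1 + 27) = 1/28)
n(K, r) = (-1210 + r)/(2*K) (n(K, r) = (-1210 + r)/((2*K)) = (-1210 + r)*(1/(2*K)) = (-1210 + r)/(2*K))
a(-2220, -1079)/n(-1714, g(-25)) = -1079*(-3428/(-1210 + 1/28)) = -1079/((1/2)*(-1/1714)*(-33879/28)) = -1079/33879/95984 = -1079*95984/33879 = -103566736/33879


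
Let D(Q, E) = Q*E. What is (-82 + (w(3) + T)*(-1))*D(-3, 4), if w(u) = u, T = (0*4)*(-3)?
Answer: 1020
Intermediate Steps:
T = 0 (T = 0*(-3) = 0)
D(Q, E) = E*Q
(-82 + (w(3) + T)*(-1))*D(-3, 4) = (-82 + (3 + 0)*(-1))*(4*(-3)) = (-82 + 3*(-1))*(-12) = (-82 - 3)*(-12) = -85*(-12) = 1020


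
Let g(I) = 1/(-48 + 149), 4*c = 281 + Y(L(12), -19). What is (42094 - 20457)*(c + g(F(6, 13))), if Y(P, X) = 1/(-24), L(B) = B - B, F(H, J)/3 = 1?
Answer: 14737804543/9696 ≈ 1.5200e+6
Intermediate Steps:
F(H, J) = 3 (F(H, J) = 3*1 = 3)
L(B) = 0
Y(P, X) = -1/24
c = 6743/96 (c = (281 - 1/24)/4 = (¼)*(6743/24) = 6743/96 ≈ 70.240)
g(I) = 1/101
(42094 - 20457)*(c + g(F(6, 13))) = (42094 - 20457)*(6743/96 + 1/101) = 21637*(681139/9696) = 14737804543/9696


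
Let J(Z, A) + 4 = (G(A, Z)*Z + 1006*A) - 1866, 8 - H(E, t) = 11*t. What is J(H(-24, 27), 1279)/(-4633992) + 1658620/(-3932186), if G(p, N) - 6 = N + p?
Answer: -241797165950/379619134719 ≈ -0.63695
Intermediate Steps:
G(p, N) = 6 + N + p (G(p, N) = 6 + (N + p) = 6 + N + p)
H(E, t) = 8 - 11*t
J(Z, A) = -1870 + 1006*A + Z*(6 + A + Z) (J(Z, A) = -4 + (((6 + Z + A)*Z + 1006*A) - 1866) = -4 + (((6 + A + Z)*Z + 1006*A) - 1866) = -4 + ((Z*(6 + A + Z) + 1006*A) - 1866) = -4 + ((1006*A + Z*(6 + A + Z)) - 1866) = -4 + (-1866 + 1006*A + Z*(6 + A + Z)) = -1870 + 1006*A + Z*(6 + A + Z))
J(H(-24, 27), 1279)/(-4633992) + 1658620/(-3932186) = (-1870 + 1006*1279 + (8 - 11*27)*(6 + 1279 + (8 - 11*27)))/(-4633992) + 1658620/(-3932186) = (-1870 + 1286674 + (8 - 297)*(6 + 1279 + (8 - 297)))*(-1/4633992) + 1658620*(-1/3932186) = (-1870 + 1286674 - 289*(6 + 1279 - 289))*(-1/4633992) - 829310/1966093 = (-1870 + 1286674 - 289*996)*(-1/4633992) - 829310/1966093 = (-1870 + 1286674 - 287844)*(-1/4633992) - 829310/1966093 = 996960*(-1/4633992) - 829310/1966093 = -41540/193083 - 829310/1966093 = -241797165950/379619134719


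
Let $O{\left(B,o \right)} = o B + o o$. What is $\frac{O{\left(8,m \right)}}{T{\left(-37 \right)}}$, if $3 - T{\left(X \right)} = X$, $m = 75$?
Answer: $\frac{1245}{8} \approx 155.63$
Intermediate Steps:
$T{\left(X \right)} = 3 - X$
$O{\left(B,o \right)} = o^{2} + B o$ ($O{\left(B,o \right)} = B o + o^{2} = o^{2} + B o$)
$\frac{O{\left(8,m \right)}}{T{\left(-37 \right)}} = \frac{75 \left(8 + 75\right)}{3 - -37} = \frac{75 \cdot 83}{3 + 37} = \frac{6225}{40} = 6225 \cdot \frac{1}{40} = \frac{1245}{8}$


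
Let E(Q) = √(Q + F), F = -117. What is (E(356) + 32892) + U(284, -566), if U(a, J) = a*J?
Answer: -127852 + √239 ≈ -1.2784e+5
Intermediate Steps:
U(a, J) = J*a
E(Q) = √(-117 + Q) (E(Q) = √(Q - 117) = √(-117 + Q))
(E(356) + 32892) + U(284, -566) = (√(-117 + 356) + 32892) - 566*284 = (√239 + 32892) - 160744 = (32892 + √239) - 160744 = -127852 + √239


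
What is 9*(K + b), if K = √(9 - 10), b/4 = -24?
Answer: -864 + 9*I ≈ -864.0 + 9.0*I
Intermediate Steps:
b = -96 (b = 4*(-24) = -96)
K = I (K = √(-1) = I ≈ 1.0*I)
9*(K + b) = 9*(I - 96) = 9*(-96 + I) = -864 + 9*I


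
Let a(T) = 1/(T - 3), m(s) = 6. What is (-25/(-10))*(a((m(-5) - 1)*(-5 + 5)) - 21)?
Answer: -160/3 ≈ -53.333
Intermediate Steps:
a(T) = 1/(-3 + T)
(-25/(-10))*(a((m(-5) - 1)*(-5 + 5)) - 21) = (-25/(-10))*(1/(-3 + (6 - 1)*(-5 + 5)) - 21) = (-25*(-1/10))*(1/(-3 + 5*0) - 21) = 5*(1/(-3 + 0) - 21)/2 = 5*(1/(-3) - 21)/2 = 5*(-1/3 - 21)/2 = (5/2)*(-64/3) = -160/3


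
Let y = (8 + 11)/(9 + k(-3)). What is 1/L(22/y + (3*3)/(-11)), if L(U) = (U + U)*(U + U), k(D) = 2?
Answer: 43681/24820324 ≈ 0.0017599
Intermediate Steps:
y = 19/11 (y = (8 + 11)/(9 + 2) = 19/11 ≈ 1.7273)
L(U) = 4*U**2 (L(U) = (2*U)*(2*U) = 4*U**2)
1/L(22/y + (3*3)/(-11)) = 1/(4*(22/(19/11) + (3*3)/(-11))**2) = 1/(4*(22*(11/19) + 9*(-1/11))**2) = 1/(4*(242/19 - 9/11)**2) = 1/(4*(2491/209)**2) = 1/(4*(6205081/43681)) = 1/(24820324/43681) = 43681/24820324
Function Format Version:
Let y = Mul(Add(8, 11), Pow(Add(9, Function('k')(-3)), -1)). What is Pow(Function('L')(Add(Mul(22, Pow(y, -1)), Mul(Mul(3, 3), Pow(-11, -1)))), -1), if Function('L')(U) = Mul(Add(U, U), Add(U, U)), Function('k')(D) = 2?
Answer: Rational(43681, 24820324) ≈ 0.0017599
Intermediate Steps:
y = Rational(19, 11) (y = Mul(Add(8, 11), Pow(Add(9, 2), -1)) = Mul(19, Pow(11, -1)) = Mul(19, Rational(1, 11)) = Rational(19, 11) ≈ 1.7273)
Function('L')(U) = Mul(4, Pow(U, 2)) (Function('L')(U) = Mul(Mul(2, U), Mul(2, U)) = Mul(4, Pow(U, 2)))
Pow(Function('L')(Add(Mul(22, Pow(y, -1)), Mul(Mul(3, 3), Pow(-11, -1)))), -1) = Pow(Mul(4, Pow(Add(Mul(22, Pow(Rational(19, 11), -1)), Mul(Mul(3, 3), Pow(-11, -1))), 2)), -1) = Pow(Mul(4, Pow(Add(Mul(22, Rational(11, 19)), Mul(9, Rational(-1, 11))), 2)), -1) = Pow(Mul(4, Pow(Add(Rational(242, 19), Rational(-9, 11)), 2)), -1) = Pow(Mul(4, Pow(Rational(2491, 209), 2)), -1) = Pow(Mul(4, Rational(6205081, 43681)), -1) = Pow(Rational(24820324, 43681), -1) = Rational(43681, 24820324)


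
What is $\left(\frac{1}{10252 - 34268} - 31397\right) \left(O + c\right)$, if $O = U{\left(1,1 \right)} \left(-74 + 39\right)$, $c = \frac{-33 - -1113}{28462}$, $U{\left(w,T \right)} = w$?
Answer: $\frac{375164031983385}{341771696} \approx 1.0977 \cdot 10^{6}$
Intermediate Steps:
$c = \frac{540}{14231}$ ($c = \left(-33 + 1113\right) \frac{1}{28462} = 1080 \cdot \frac{1}{28462} = \frac{540}{14231} \approx 0.037945$)
$O = -35$ ($O = 1 \left(-74 + 39\right) = 1 \left(-35\right) = -35$)
$\left(\frac{1}{10252 - 34268} - 31397\right) \left(O + c\right) = \left(\frac{1}{10252 - 34268} - 31397\right) \left(-35 + \frac{540}{14231}\right) = \left(\frac{1}{-24016} - 31397\right) \left(- \frac{497545}{14231}\right) = \left(- \frac{1}{24016} - 31397\right) \left(- \frac{497545}{14231}\right) = \left(- \frac{754030353}{24016}\right) \left(- \frac{497545}{14231}\right) = \frac{375164031983385}{341771696}$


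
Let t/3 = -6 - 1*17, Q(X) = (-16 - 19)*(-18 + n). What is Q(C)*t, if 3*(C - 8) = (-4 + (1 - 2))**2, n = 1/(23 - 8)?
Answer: -43309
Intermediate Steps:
n = 1/15 ≈ 0.066667
C = 49/3 (C = 8 + (-4 + (1 - 2))**2/3 = 8 + (-4 - 1)**2/3 = 8 + (1/3)*(-5)**2 = 8 + (1/3)*25 = 8 + 25/3 = 49/3 ≈ 16.333)
Q(X) = 1883/3 (Q(X) = (-16 - 19)*(-18 + 1/15) = -35*(-269/15) = 1883/3)
t = -69 (t = 3*(-6 - 1*17) = 3*(-6 - 17) = 3*(-23) = -69)
Q(C)*t = (1883/3)*(-69) = -43309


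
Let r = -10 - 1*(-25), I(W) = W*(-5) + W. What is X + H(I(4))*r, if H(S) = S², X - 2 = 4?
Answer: 3846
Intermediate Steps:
I(W) = -4*W (I(W) = -5*W + W = -4*W)
X = 6 (X = 2 + 4 = 6)
r = 15 (r = -10 + 25 = 15)
X + H(I(4))*r = 6 + (-4*4)²*15 = 6 + (-16)²*15 = 6 + 256*15 = 6 + 3840 = 3846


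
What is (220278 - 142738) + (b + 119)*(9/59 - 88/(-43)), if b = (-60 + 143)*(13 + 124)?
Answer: 260821690/2537 ≈ 1.0281e+5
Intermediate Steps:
b = 11371 (b = 83*137 = 11371)
(220278 - 142738) + (b + 119)*(9/59 - 88/(-43)) = (220278 - 142738) + (11371 + 119)*(9/59 - 88/(-43)) = 77540 + 11490*(9*(1/59) - 88*(-1/43)) = 77540 + 11490*(9/59 + 88/43) = 77540 + 11490*(5579/2537) = 77540 + 64102710/2537 = 260821690/2537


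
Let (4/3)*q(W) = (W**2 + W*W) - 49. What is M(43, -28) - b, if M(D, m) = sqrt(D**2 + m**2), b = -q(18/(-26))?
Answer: -24357/676 + sqrt(2633) ≈ 15.282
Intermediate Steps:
q(W) = -147/4 + 3*W**2/2 (q(W) = 3*((W**2 + W*W) - 49)/4 = 3*((W**2 + W**2) - 49)/4 = 3*(2*W**2 - 49)/4 = 3*(-49 + 2*W**2)/4 = -147/4 + 3*W**2/2)
b = 24357/676 (b = -(-147/4 + 3*(18/(-26))**2/2) = -(-147/4 + 3*(18*(-1/26))**2/2) = -(-147/4 + 3*(-9/13)**2/2) = -(-147/4 + (3/2)*(81/169)) = -(-147/4 + 243/338) = -1*(-24357/676) = 24357/676 ≈ 36.031)
M(43, -28) - b = sqrt(43**2 + (-28)**2) - 1*24357/676 = sqrt(1849 + 784) - 24357/676 = sqrt(2633) - 24357/676 = -24357/676 + sqrt(2633)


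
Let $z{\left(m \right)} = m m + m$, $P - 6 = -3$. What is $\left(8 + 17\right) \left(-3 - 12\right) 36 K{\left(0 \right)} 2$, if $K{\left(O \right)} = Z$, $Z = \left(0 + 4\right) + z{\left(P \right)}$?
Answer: $-432000$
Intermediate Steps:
$P = 3$ ($P = 6 - 3 = 3$)
$z{\left(m \right)} = m + m^{2}$ ($z{\left(m \right)} = m^{2} + m = m + m^{2}$)
$Z = 16$ ($Z = \left(0 + 4\right) + 3 \left(1 + 3\right) = 4 + 3 \cdot 4 = 4 + 12 = 16$)
$K{\left(O \right)} = 16$
$\left(8 + 17\right) \left(-3 - 12\right) 36 K{\left(0 \right)} 2 = \left(8 + 17\right) \left(-3 - 12\right) 36 \cdot 16 \cdot 2 = 25 \left(-15\right) 36 \cdot 32 = \left(-375\right) 36 \cdot 32 = \left(-13500\right) 32 = -432000$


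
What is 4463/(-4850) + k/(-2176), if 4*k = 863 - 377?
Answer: -10300763/10553600 ≈ -0.97604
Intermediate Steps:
k = 243/2 (k = (863 - 377)/4 = (¼)*486 = 243/2 ≈ 121.50)
4463/(-4850) + k/(-2176) = 4463/(-4850) + (243/2)/(-2176) = 4463*(-1/4850) + (243/2)*(-1/2176) = -4463/4850 - 243/4352 = -10300763/10553600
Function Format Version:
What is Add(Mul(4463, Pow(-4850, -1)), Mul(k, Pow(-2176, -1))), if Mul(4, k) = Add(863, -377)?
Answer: Rational(-10300763, 10553600) ≈ -0.97604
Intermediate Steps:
k = Rational(243, 2) (k = Mul(Rational(1, 4), Add(863, -377)) = Mul(Rational(1, 4), 486) = Rational(243, 2) ≈ 121.50)
Add(Mul(4463, Pow(-4850, -1)), Mul(k, Pow(-2176, -1))) = Add(Mul(4463, Pow(-4850, -1)), Mul(Rational(243, 2), Pow(-2176, -1))) = Add(Mul(4463, Rational(-1, 4850)), Mul(Rational(243, 2), Rational(-1, 2176))) = Add(Rational(-4463, 4850), Rational(-243, 4352)) = Rational(-10300763, 10553600)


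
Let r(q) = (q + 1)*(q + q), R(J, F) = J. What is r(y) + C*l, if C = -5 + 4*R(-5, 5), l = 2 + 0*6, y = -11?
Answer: 170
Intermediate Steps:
r(q) = 2*q*(1 + q) (r(q) = (1 + q)*(2*q) = 2*q*(1 + q))
l = 2 (l = 2 + 0 = 2)
C = -25 (C = -5 + 4*(-5) = -5 - 20 = -25)
r(y) + C*l = 2*(-11)*(1 - 11) - 25*2 = 2*(-11)*(-10) - 50 = 220 - 50 = 170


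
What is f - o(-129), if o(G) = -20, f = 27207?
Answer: 27227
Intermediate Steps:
f - o(-129) = 27207 - 1*(-20) = 27207 + 20 = 27227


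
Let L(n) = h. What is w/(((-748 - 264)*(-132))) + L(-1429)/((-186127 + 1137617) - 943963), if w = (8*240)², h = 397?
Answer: 579178451/20947641 ≈ 27.649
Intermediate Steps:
L(n) = 397
w = 3686400 (w = 1920² = 3686400)
w/(((-748 - 264)*(-132))) + L(-1429)/((-186127 + 1137617) - 943963) = 3686400/(((-748 - 264)*(-132))) + 397/((-186127 + 1137617) - 943963) = 3686400/((-1012*(-132))) + 397/(951490 - 943963) = 3686400/133584 + 397/7527 = 3686400*(1/133584) + 397*(1/7527) = 76800/2783 + 397/7527 = 579178451/20947641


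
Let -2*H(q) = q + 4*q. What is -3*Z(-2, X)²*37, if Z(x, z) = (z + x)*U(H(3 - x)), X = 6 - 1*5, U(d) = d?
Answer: -69375/4 ≈ -17344.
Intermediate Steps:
H(q) = -5*q/2 (H(q) = -(q + 4*q)/2 = -5*q/2)
X = 1 (X = 6 - 5 = 1)
Z(x, z) = (-15/2 + 5*x/2)*(x + z) (Z(x, z) = (z + x)*(-5*(3 - x)/2) = (x + z)*(-15/2 + 5*x/2) = (-15/2 + 5*x/2)*(x + z))
-3*Z(-2, X)²*37 = -3*25*(-3 - 2)²*(-2 + 1)²/4*37 = -3*((5/2)*(-5)*(-1))²*37 = -3*(25/2)²*37 = -3*625/4*37 = -1875/4*37 = -69375/4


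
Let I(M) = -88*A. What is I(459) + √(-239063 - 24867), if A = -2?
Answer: 176 + I*√263930 ≈ 176.0 + 513.74*I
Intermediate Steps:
I(M) = 176 (I(M) = -88*(-2) = 176)
I(459) + √(-239063 - 24867) = 176 + √(-239063 - 24867) = 176 + √(-263930) = 176 + I*√263930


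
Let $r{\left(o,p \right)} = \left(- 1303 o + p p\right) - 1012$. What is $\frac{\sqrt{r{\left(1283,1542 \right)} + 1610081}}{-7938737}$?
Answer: $- \frac{2 \sqrt{578771}}{7938737} \approx -0.00019166$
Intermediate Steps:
$r{\left(o,p \right)} = -1012 + p^{2} - 1303 o$ ($r{\left(o,p \right)} = \left(- 1303 o + p^{2}\right) - 1012 = \left(p^{2} - 1303 o\right) - 1012 = -1012 + p^{2} - 1303 o$)
$\frac{\sqrt{r{\left(1283,1542 \right)} + 1610081}}{-7938737} = \frac{\sqrt{\left(-1012 + 1542^{2} - 1671749\right) + 1610081}}{-7938737} = \sqrt{\left(-1012 + 2377764 - 1671749\right) + 1610081} \left(- \frac{1}{7938737}\right) = \sqrt{705003 + 1610081} \left(- \frac{1}{7938737}\right) = \sqrt{2315084} \left(- \frac{1}{7938737}\right) = 2 \sqrt{578771} \left(- \frac{1}{7938737}\right) = - \frac{2 \sqrt{578771}}{7938737}$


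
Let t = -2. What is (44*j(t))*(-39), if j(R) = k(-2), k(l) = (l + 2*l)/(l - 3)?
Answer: -10296/5 ≈ -2059.2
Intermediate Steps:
k(l) = 3*l/(-3 + l) (k(l) = (3*l)/(-3 + l) = 3*l/(-3 + l))
j(R) = 6/5 (j(R) = 3*(-2)/(-3 - 2) = 3*(-2)/(-5) = 3*(-2)*(-⅕) = 6/5)
(44*j(t))*(-39) = (44*(6/5))*(-39) = (264/5)*(-39) = -10296/5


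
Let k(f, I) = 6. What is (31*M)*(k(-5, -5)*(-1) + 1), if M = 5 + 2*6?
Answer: -2635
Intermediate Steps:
M = 17 (M = 5 + 12 = 17)
(31*M)*(k(-5, -5)*(-1) + 1) = (31*17)*(6*(-1) + 1) = 527*(-6 + 1) = 527*(-5) = -2635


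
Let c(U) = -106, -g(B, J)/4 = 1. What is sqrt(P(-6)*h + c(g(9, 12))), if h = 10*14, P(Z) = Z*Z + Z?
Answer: sqrt(4094) ≈ 63.984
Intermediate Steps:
g(B, J) = -4 (g(B, J) = -4*1 = -4)
P(Z) = Z + Z**2 (P(Z) = Z**2 + Z = Z + Z**2)
h = 140
sqrt(P(-6)*h + c(g(9, 12))) = sqrt(-6*(1 - 6)*140 - 106) = sqrt(-6*(-5)*140 - 106) = sqrt(30*140 - 106) = sqrt(4200 - 106) = sqrt(4094)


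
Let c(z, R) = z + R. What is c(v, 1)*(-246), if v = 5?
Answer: -1476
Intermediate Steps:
c(z, R) = R + z
c(v, 1)*(-246) = (1 + 5)*(-246) = 6*(-246) = -1476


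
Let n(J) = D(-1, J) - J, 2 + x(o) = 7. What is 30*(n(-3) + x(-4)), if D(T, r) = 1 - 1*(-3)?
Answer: 360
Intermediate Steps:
D(T, r) = 4 (D(T, r) = 1 + 3 = 4)
x(o) = 5 (x(o) = -2 + 7 = 5)
n(J) = 4 - J
30*(n(-3) + x(-4)) = 30*((4 - 1*(-3)) + 5) = 30*((4 + 3) + 5) = 30*(7 + 5) = 30*12 = 360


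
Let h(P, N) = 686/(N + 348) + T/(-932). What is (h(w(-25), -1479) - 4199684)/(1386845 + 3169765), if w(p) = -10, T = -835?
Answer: -4494267007/4876229592 ≈ -0.92167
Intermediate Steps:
h(P, N) = 835/932 + 686/(348 + N) (h(P, N) = 686/(N + 348) - 835/(-932) = 686/(348 + N) - 835*(-1/932) = 686/(348 + N) + 835/932 = 835/932 + 686/(348 + N))
(h(w(-25), -1479) - 4199684)/(1386845 + 3169765) = ((929932 + 835*(-1479))/(932*(348 - 1479)) - 4199684)/(1386845 + 3169765) = ((1/932)*(929932 - 1234965)/(-1131) - 4199684)/4556610 = ((1/932)*(-1/1131)*(-305033) - 4199684)*(1/4556610) = (305033/1054092 - 4199684)*(1/4556610) = -4426853001895/1054092*1/4556610 = -4494267007/4876229592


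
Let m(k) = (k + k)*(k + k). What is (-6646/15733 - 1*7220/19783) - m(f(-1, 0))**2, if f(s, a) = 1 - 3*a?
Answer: -5225005102/311245939 ≈ -16.787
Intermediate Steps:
m(k) = 4*k**2 (m(k) = (2*k)*(2*k) = 4*k**2)
(-6646/15733 - 1*7220/19783) - m(f(-1, 0))**2 = (-6646/15733 - 1*7220/19783) - (4*(1 - 3*0)**2)**2 = (-6646*1/15733 - 7220*1/19783) - (4*(1 + 0)**2)**2 = (-6646/15733 - 7220/19783) - (4*1**2)**2 = -245070078/311245939 - (4*1)**2 = -245070078/311245939 - 1*4**2 = -245070078/311245939 - 1*16 = -245070078/311245939 - 16 = -5225005102/311245939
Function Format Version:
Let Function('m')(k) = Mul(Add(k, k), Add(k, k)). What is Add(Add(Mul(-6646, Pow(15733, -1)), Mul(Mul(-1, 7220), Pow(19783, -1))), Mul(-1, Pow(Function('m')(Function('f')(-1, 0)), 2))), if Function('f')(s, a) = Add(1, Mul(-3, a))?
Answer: Rational(-5225005102, 311245939) ≈ -16.787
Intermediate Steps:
Function('m')(k) = Mul(4, Pow(k, 2)) (Function('m')(k) = Mul(Mul(2, k), Mul(2, k)) = Mul(4, Pow(k, 2)))
Add(Add(Mul(-6646, Pow(15733, -1)), Mul(Mul(-1, 7220), Pow(19783, -1))), Mul(-1, Pow(Function('m')(Function('f')(-1, 0)), 2))) = Add(Add(Mul(-6646, Pow(15733, -1)), Mul(Mul(-1, 7220), Pow(19783, -1))), Mul(-1, Pow(Mul(4, Pow(Add(1, Mul(-3, 0)), 2)), 2))) = Add(Add(Mul(-6646, Rational(1, 15733)), Mul(-7220, Rational(1, 19783))), Mul(-1, Pow(Mul(4, Pow(Add(1, 0), 2)), 2))) = Add(Add(Rational(-6646, 15733), Rational(-7220, 19783)), Mul(-1, Pow(Mul(4, Pow(1, 2)), 2))) = Add(Rational(-245070078, 311245939), Mul(-1, Pow(Mul(4, 1), 2))) = Add(Rational(-245070078, 311245939), Mul(-1, Pow(4, 2))) = Add(Rational(-245070078, 311245939), Mul(-1, 16)) = Add(Rational(-245070078, 311245939), -16) = Rational(-5225005102, 311245939)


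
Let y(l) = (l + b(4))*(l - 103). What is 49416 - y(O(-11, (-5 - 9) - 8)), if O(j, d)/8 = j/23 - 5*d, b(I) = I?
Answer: -333857988/529 ≈ -6.3111e+5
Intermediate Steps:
O(j, d) = -40*d + 8*j/23 (O(j, d) = 8*(j/23 - 5*d) = 8*(-5*d + j/23) = -40*d + 8*j/23)
y(l) = (-103 + l)*(4 + l) (y(l) = (l + 4)*(l - 103) = (4 + l)*(-103 + l) = (-103 + l)*(4 + l))
49416 - y(O(-11, (-5 - 9) - 8)) = 49416 - (-412 + (-40*((-5 - 9) - 8) + (8/23)*(-11))² - 99*(-40*((-5 - 9) - 8) + (8/23)*(-11))) = 49416 - (-412 + (-40*(-14 - 8) - 88/23)² - 99*(-40*(-14 - 8) - 88/23)) = 49416 - (-412 + (-40*(-22) - 88/23)² - 99*(-40*(-22) - 88/23)) = 49416 - (-412 + (880 - 88/23)² - 99*(880 - 88/23)) = 49416 - (-412 + (20152/23)² - 99*20152/23) = 49416 - (-412 + 406103104/529 - 1995048/23) = 49416 - 1*359999052/529 = 49416 - 359999052/529 = -333857988/529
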